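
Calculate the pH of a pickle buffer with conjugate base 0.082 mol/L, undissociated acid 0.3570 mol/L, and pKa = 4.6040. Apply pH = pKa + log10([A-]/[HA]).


ratio = [A-] / [HA] = 0.082 / 0.3570 = 0.2297
log10(ratio) = -0.6389
pH = pKa + log10(ratio) = 4.6040 - 0.6389 = 3.9651


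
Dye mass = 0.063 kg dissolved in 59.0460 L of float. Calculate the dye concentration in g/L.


Formula: Conc = dye_mass(kg) / volume(L) * 1000
Substituting: Conc = 0.063 / 59.0460 * 1000
Result: 1.0670 g/L


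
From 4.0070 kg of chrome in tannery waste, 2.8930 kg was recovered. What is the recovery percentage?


Formula: Recovery = recovered / input * 100
Substituting: Recovery = 2.8930 / 4.0070 * 100
Result: 72.1987 %


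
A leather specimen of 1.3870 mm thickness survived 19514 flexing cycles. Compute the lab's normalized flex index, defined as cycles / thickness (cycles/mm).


Formula: Index = cycles / thickness
Substituting: Index = 19514 / 1.3870
Result: 14069.2141 cycles/mm


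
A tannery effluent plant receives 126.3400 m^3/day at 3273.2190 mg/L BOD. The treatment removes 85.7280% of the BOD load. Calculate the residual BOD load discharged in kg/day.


Load_in = volume * conc / 1000 = 126.3400 * 3273.2190 / 1000 = 413.5385 kg/day
Removed = Load_in * eff / 100 = 413.5385 * 85.7280 / 100 = 354.5183 kg/day
Load_out = Load_in - Removed = 413.5385 - 354.5183 = 59.0202 kg/day


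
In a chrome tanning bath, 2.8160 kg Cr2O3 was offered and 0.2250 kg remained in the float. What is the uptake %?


Formula: Uptake = (offered - residual) / offered * 100
Substituting: Uptake = (2.8160 - 0.2250) / 2.8160 * 100
Result: 92.0099 %


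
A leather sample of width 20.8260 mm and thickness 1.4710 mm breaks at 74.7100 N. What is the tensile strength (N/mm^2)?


Formula: TS = force / (width * thickness)
Substituting: TS = 74.7100 / (20.8260 * 1.4710)
Result: 2.4387 N/mm^2


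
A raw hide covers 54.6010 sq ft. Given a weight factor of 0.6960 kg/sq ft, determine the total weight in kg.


Formula: Weight = area * weight_per_sqft
Substituting: Weight = 54.6010 * 0.6960
Result: 38.0023 kg


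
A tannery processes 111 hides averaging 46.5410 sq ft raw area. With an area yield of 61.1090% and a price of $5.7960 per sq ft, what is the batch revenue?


Raw_total = N * avg_area = 111 * 46.5410 = 5166.0510 sq ft
Finished = Raw_total * yield / 100 = 5166.0510 * 61.1090 / 100 = 3156.9221 sq ft
Value = Finished * price = 3156.9221 * 5.7960 = 18297.5205 $


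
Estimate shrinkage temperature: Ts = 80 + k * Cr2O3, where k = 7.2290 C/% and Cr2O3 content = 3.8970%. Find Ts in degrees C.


Formula: Ts = 80 + k * Cr2O3
Substituting: Ts = 80 + 7.2290 * 3.8970
Result: 108.1714 C


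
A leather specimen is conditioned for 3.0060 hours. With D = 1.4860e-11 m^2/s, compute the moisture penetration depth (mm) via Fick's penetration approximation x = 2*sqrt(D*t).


t = 3.0060 hr * 3600 = 10821.6000 s
D * t = 1.4860e-11 * 10821.6000 = 1.6081e-07
x = 2 * sqrt(D*t) = 2 * sqrt(1.6081e-07) = 8.0202e-04 m = 0.8020 mm


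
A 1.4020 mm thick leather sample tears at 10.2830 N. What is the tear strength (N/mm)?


Formula: Tear strength = force / thickness
Substituting: Tear strength = 10.2830 / 1.4020
Result: 7.3345 N/mm


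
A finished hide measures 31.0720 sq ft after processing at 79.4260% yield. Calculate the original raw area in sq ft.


Formula: raw = finished * 100 / yield
Substituting: raw = 31.0720 * 100 / 79.4260
Result: 39.1207 sq ft


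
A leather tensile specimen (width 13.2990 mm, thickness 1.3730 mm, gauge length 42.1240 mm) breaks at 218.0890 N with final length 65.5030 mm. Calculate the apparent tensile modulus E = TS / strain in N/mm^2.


TS = F / (w * t) = 218.0890 / (13.2990 * 1.3730) = 11.9438 N/mm^2
strain = (Lf - L0) / L0 = (65.5030 - 42.1240) / 42.1240 = 0.5550
E = TS / strain = 11.9438 / 0.5550 = 21.5203 N/mm^2


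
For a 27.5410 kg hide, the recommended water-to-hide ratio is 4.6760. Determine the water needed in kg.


Formula: Water = hide_weight * ratio
Substituting: Water = 27.5410 * 4.6760
Result: 128.7817 kg


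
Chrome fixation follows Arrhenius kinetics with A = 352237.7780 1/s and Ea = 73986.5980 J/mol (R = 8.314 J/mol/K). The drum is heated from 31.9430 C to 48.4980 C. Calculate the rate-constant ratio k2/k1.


T1 = 31.9430 + 273.15 = 305.0930 K; T2 = 48.4980 + 273.15 = 321.6480 K
k1 = A * exp(-Ea/(R*T1)) = 352237.7780 * exp(-73986.5980/(8.314*305.0930)) = 7.5721e-08 1/s
k2 = A * exp(-Ea/(R*T2)) = 352237.7780 * exp(-73986.5980/(8.314*321.6480)) = 3.3979e-07 1/s
k2/k1 = 3.3979e-07 / 7.5721e-08 = 4.4874


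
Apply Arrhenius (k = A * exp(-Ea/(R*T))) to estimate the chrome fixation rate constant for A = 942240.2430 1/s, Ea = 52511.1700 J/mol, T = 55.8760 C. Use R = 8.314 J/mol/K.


T_K = T_C + 273.15 = 55.8760 + 273.15 = 329.0260 K
exponent = -Ea / (R * T_K) = -52511.1700 / (8.314 * 329.0260) = -19.1960
k = A * exp(exponent) = 942240.2430 * exp(-19.1960) = 0.00433941 1/s


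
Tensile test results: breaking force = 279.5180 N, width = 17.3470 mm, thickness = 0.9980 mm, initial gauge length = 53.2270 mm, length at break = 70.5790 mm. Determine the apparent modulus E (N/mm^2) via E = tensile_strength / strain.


TS = F / (w * t) = 279.5180 / (17.3470 * 0.9980) = 16.1456 N/mm^2
strain = (Lf - L0) / L0 = (70.5790 - 53.2270) / 53.2270 = 0.3260
E = TS / strain = 16.1456 / 0.3260 = 49.5265 N/mm^2


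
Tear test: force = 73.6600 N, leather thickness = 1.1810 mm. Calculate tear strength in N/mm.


Formula: Tear strength = force / thickness
Substituting: Tear strength = 73.6600 / 1.1810
Result: 62.3709 N/mm


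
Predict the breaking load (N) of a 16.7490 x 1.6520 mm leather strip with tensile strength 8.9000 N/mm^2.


Formula: F = TS * w * t
Substituting: F = 8.9000 * 16.7490 * 1.6520
Result: 246.2572 N


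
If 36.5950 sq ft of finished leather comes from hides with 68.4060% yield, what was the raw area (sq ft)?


Formula: raw = finished * 100 / yield
Substituting: raw = 36.5950 * 100 / 68.4060
Result: 53.4968 sq ft


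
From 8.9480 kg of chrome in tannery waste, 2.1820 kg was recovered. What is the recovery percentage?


Formula: Recovery = recovered / input * 100
Substituting: Recovery = 2.1820 / 8.9480 * 100
Result: 24.3853 %


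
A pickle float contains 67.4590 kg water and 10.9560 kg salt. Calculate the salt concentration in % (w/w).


Formula: Conc = salt / (water + salt) * 100
Substituting: Conc = 10.9560 / (67.4590 + 10.9560) * 100
Result: 13.9718 %


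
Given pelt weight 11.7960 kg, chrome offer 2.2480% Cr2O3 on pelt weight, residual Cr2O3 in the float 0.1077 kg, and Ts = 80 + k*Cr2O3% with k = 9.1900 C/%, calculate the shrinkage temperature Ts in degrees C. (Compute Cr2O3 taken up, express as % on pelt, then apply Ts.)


Offered = pelt * offer_pct / 100 = 11.7960 * 2.2480 / 100 = 0.2652 kg
Uptake = offered - residual = 0.2652 - 0.1077 = 0.1575 kg
Cr2O3% on pelt = uptake / pelt * 100 = 0.1575 / 11.7960 * 100 = 1.3350 %
Ts = 80 + k * Cr2O3% = 80 + 9.1900 * 1.3350 = 92.2685 C


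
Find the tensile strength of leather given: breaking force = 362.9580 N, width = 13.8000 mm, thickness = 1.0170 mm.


Formula: TS = force / (width * thickness)
Substituting: TS = 362.9580 / (13.8000 * 1.0170)
Result: 25.8617 N/mm^2


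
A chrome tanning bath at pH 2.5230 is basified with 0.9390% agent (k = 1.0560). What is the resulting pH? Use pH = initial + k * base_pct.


Formula: pH_final = pH_initial + k * base_pct
Substituting: pH_final = 2.5230 + 1.0560 * 0.9390
Result: 3.5146


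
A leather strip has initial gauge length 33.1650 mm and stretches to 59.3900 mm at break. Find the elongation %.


Formula: Elongation = (Lf - L0) / L0 * 100
Substituting: Elongation = (59.3900 - 33.1650) / 33.1650 * 100
Result: 79.0743 %


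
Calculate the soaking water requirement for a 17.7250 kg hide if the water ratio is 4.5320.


Formula: Water = hide_weight * ratio
Substituting: Water = 17.7250 * 4.5320
Result: 80.3297 kg


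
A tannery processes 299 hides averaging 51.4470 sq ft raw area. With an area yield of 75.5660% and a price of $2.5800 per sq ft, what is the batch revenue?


Raw_total = N * avg_area = 299 * 51.4470 = 15382.6530 sq ft
Finished = Raw_total * yield / 100 = 15382.6530 * 75.5660 / 100 = 11624.0556 sq ft
Value = Finished * price = 11624.0556 * 2.5800 = 29990.0634 $


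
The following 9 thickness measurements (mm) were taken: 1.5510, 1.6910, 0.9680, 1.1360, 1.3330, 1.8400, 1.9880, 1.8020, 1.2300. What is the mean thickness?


Formula: Average = sum / n
Substituting: Average = 13.5390 / 9
Result: 1.5043 mm


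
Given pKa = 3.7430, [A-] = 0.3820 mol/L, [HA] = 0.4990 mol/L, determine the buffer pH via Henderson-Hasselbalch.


ratio = [A-] / [HA] = 0.3820 / 0.4990 = 0.7655
log10(ratio) = -0.1160
pH = pKa + log10(ratio) = 3.7430 - 0.1160 = 3.6270


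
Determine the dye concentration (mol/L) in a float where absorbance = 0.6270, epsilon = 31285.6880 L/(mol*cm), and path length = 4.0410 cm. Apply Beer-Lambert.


Formula: c = A / (epsilon * l)
Substituting: c = 0.6270 / (31285.6880 * 4.0410)
Result: 4.9594e-06 mol/L


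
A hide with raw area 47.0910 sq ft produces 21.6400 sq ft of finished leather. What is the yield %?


Formula: Yield = finished / raw * 100
Substituting: Yield = 21.6400 / 47.0910 * 100
Result: 45.9536 %


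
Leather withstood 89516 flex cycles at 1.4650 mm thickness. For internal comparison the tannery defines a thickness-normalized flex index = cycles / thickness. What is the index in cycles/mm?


Formula: Index = cycles / thickness
Substituting: Index = 89516 / 1.4650
Result: 61103.0717 cycles/mm


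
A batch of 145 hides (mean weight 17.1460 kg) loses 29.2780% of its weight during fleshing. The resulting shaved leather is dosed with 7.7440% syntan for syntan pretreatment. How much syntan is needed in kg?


Total_raw = N * avg_wt = 145 * 17.1460 = 2486.1700 kg
Substrate = Total_raw * (1 - loss/100) = 2486.1700 * (1 - 29.2780/100) = 1758.2691 kg
Syntan = Substrate * pct / 100 = 1758.2691 * 7.7440 / 100 = 136.1604 kg


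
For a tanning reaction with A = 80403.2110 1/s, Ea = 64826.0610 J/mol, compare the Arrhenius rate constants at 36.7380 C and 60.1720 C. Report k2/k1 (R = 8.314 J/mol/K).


T1 = 36.7380 + 273.15 = 309.8880 K; T2 = 60.1720 + 273.15 = 333.3220 K
k1 = A * exp(-Ea/(R*T1)) = 80403.2110 * exp(-64826.0610/(8.314*309.8880)) = 9.5020e-07 1/s
k2 = A * exp(-Ea/(R*T2)) = 80403.2110 * exp(-64826.0610/(8.314*333.3220)) = 5.5727e-06 1/s
k2/k1 = 5.5727e-06 / 9.5020e-07 = 5.8647


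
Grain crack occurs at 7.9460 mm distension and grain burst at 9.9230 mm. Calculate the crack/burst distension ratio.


Formula: Ratio = crack / burst
Substituting: Ratio = 7.9460 / 9.9230
Result: 0.8008


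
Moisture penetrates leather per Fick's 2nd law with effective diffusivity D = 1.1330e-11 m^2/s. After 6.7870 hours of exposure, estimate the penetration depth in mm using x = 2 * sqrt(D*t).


t = 6.7870 hr * 3600 = 24433.2000 s
D * t = 1.1330e-11 * 24433.2000 = 2.7683e-07
x = 2 * sqrt(D*t) = 2 * sqrt(2.7683e-07) = 0.00105229 m = 1.0523 mm


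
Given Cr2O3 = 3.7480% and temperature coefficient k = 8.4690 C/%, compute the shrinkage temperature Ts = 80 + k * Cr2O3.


Formula: Ts = 80 + k * Cr2O3
Substituting: Ts = 80 + 8.4690 * 3.7480
Result: 111.7418 C


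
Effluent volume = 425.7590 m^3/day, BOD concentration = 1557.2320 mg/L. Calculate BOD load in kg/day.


Formula: BOD_load = volume * conc / 1000
Substituting: BOD_load = 425.7590 * 1557.2320 / 1000
Result: 663.0055 kg/day


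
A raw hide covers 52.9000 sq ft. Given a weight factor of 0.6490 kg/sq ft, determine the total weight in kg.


Formula: Weight = area * weight_per_sqft
Substituting: Weight = 52.9000 * 0.6490
Result: 34.3321 kg


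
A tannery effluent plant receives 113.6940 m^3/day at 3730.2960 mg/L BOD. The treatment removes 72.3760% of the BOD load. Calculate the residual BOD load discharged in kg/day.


Load_in = volume * conc / 1000 = 113.6940 * 3730.2960 / 1000 = 424.1123 kg/day
Removed = Load_in * eff / 100 = 424.1123 * 72.3760 / 100 = 306.9555 kg/day
Load_out = Load_in - Removed = 424.1123 - 306.9555 = 117.1568 kg/day


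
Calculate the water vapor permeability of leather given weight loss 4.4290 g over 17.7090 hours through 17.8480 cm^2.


Formula: WVP = loss / (area * time)
Substituting: WVP = 4.4290 / (17.8480 * 17.7090)
Result: 0.0140127 g/(cm^2*hr)


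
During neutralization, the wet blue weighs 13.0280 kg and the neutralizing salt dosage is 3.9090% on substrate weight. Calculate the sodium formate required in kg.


Formula: Neutralizer = substrate * pct / 100
Substituting: Neutralizer = 13.0280 * 3.9090 / 100
Result: 0.5093 kg


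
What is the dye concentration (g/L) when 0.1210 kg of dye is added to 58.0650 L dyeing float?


Formula: Conc = dye_mass(kg) / volume(L) * 1000
Substituting: Conc = 0.1210 / 58.0650 * 1000
Result: 2.0839 g/L


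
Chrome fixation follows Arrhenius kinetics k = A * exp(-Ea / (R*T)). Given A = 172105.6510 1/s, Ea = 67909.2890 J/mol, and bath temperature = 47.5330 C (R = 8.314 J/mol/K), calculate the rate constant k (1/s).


T_K = T_C + 273.15 = 47.5330 + 273.15 = 320.6830 K
exponent = -Ea / (R * T_K) = -67909.2890 / (8.314 * 320.6830) = -25.4708
k = A * exp(exponent) = 172105.6510 * exp(-25.4708) = 1.4926e-06 1/s


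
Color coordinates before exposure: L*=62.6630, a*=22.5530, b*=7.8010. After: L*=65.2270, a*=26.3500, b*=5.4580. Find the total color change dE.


dL = 2.5640, da = 3.7970, db = -2.3430
dE = sqrt(2.5640^2 + 3.7970^2 + (-2.3430)^2) = 5.1460


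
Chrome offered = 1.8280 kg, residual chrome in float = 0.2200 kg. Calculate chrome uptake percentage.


Formula: Uptake = (offered - residual) / offered * 100
Substituting: Uptake = (1.8280 - 0.2200) / 1.8280 * 100
Result: 87.9650 %


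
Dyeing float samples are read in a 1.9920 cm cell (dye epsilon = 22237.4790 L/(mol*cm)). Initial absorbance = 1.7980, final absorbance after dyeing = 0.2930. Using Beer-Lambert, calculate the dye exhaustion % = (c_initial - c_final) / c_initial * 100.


c_initial = A_i / (epsilon * l) = 1.7980 / (22237.4790 * 1.9920) = 4.0590e-05 mol/L
c_final = A_f / (epsilon * l) = 0.2930 / (22237.4790 * 1.9920) = 6.6144e-06 mol/L
Exhaustion = (c_initial - c_final) / c_initial * 100 = (4.0590e-05 - 6.6144e-06) / 4.0590e-05 * 100 = 83.7041 %


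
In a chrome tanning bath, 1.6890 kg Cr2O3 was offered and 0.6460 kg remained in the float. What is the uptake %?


Formula: Uptake = (offered - residual) / offered * 100
Substituting: Uptake = (1.6890 - 0.6460) / 1.6890 * 100
Result: 61.7525 %


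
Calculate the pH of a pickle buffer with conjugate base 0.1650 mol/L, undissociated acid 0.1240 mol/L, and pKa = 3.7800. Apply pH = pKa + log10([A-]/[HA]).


ratio = [A-] / [HA] = 0.1650 / 0.1240 = 1.3306
log10(ratio) = 0.1241
pH = pKa + log10(ratio) = 3.7800 + 0.1241 = 3.9041


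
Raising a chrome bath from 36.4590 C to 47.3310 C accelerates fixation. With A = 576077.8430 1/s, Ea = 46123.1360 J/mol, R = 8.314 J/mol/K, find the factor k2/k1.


T1 = 36.4590 + 273.15 = 309.6090 K; T2 = 47.3310 + 273.15 = 320.4810 K
k1 = A * exp(-Ea/(R*T1)) = 576077.8430 * exp(-46123.1360/(8.314*309.6090)) = 0.00952117 1/s
k2 = A * exp(-Ea/(R*T2)) = 576077.8430 * exp(-46123.1360/(8.314*320.4810)) = 0.0174856 1/s
k2/k1 = 0.0174856 / 0.00952117 = 1.8365


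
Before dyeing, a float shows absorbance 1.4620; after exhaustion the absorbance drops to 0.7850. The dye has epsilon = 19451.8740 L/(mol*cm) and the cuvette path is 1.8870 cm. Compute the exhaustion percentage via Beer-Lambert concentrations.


c_initial = A_i / (epsilon * l) = 1.4620 / (19451.8740 * 1.8870) = 3.9830e-05 mol/L
c_final = A_f / (epsilon * l) = 0.7850 / (19451.8740 * 1.8870) = 2.1386e-05 mol/L
Exhaustion = (c_initial - c_final) / c_initial * 100 = (3.9830e-05 - 2.1386e-05) / 3.9830e-05 * 100 = 46.3064 %


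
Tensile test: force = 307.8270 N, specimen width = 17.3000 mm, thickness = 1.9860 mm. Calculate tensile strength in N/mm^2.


Formula: TS = force / (width * thickness)
Substituting: TS = 307.8270 / (17.3000 * 1.9860)
Result: 8.9595 N/mm^2


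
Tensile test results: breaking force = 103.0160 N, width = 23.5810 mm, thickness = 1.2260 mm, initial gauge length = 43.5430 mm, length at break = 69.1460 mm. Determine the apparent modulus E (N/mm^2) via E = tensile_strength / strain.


TS = F / (w * t) = 103.0160 / (23.5810 * 1.2260) = 3.5633 N/mm^2
strain = (Lf - L0) / L0 = (69.1460 - 43.5430) / 43.5430 = 0.5880
E = TS / strain = 3.5633 / 0.5880 = 6.0601 N/mm^2


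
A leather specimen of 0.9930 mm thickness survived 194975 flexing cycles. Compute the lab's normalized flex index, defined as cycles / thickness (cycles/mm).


Formula: Index = cycles / thickness
Substituting: Index = 194975 / 0.9930
Result: 196349.4461 cycles/mm


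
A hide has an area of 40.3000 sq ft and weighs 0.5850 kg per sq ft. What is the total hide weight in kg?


Formula: Weight = area * weight_per_sqft
Substituting: Weight = 40.3000 * 0.5850
Result: 23.5755 kg


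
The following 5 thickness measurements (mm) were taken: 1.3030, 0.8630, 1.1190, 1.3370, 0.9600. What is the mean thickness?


Formula: Average = sum / n
Substituting: Average = 5.5820 / 5
Result: 1.1164 mm


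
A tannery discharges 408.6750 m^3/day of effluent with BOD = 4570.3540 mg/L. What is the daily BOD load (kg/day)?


Formula: BOD_load = volume * conc / 1000
Substituting: BOD_load = 408.6750 * 4570.3540 / 1000
Result: 1867.7894 kg/day


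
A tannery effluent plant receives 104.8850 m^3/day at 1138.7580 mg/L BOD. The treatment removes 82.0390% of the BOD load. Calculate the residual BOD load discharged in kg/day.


Load_in = volume * conc / 1000 = 104.8850 * 1138.7580 / 1000 = 119.4386 kg/day
Removed = Load_in * eff / 100 = 119.4386 * 82.0390 / 100 = 97.9863 kg/day
Load_out = Load_in - Removed = 119.4386 - 97.9863 = 21.4524 kg/day


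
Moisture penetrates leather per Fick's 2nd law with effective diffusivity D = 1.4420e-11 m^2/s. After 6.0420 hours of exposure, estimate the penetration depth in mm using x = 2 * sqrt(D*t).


t = 6.0420 hr * 3600 = 21751.2000 s
D * t = 1.4420e-11 * 21751.2000 = 3.1365e-07
x = 2 * sqrt(D*t) = 2 * sqrt(3.1365e-07) = 0.00112009 m = 1.1201 mm


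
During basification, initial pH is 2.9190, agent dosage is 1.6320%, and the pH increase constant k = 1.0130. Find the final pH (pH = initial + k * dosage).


Formula: pH_final = pH_initial + k * base_pct
Substituting: pH_final = 2.9190 + 1.0130 * 1.6320
Result: 4.5722


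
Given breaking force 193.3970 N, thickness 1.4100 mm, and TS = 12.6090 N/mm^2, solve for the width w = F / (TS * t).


Formula: w = F / (TS * t)
Substituting: w = 193.3970 / (12.6090 * 1.4100)
Result: 10.8780 mm


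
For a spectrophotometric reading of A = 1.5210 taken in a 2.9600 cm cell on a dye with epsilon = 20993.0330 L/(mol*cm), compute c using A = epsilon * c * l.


Formula: c = A / (epsilon * l)
Substituting: c = 1.5210 / (20993.0330 * 2.9600)
Result: 2.4477e-05 mol/L


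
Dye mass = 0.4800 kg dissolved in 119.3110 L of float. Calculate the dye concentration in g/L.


Formula: Conc = dye_mass(kg) / volume(L) * 1000
Substituting: Conc = 0.4800 / 119.3110 * 1000
Result: 4.0231 g/L


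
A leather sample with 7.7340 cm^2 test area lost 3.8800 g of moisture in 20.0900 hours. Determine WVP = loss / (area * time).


Formula: WVP = loss / (area * time)
Substituting: WVP = 3.8800 / (7.7340 * 20.0900)
Result: 0.0249717 g/(cm^2*hr)


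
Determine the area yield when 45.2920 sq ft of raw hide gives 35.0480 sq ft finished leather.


Formula: Yield = finished / raw * 100
Substituting: Yield = 35.0480 / 45.2920 * 100
Result: 77.3823 %


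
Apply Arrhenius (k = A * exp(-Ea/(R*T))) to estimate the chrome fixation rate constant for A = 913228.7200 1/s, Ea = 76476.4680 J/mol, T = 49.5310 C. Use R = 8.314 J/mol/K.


T_K = T_C + 273.15 = 49.5310 + 273.15 = 322.6810 K
exponent = -Ea / (R * T_K) = -76476.4680 / (8.314 * 322.6810) = -28.5065
k = A * exp(exponent) = 913228.7200 * exp(-28.5065) = 3.8050e-07 1/s


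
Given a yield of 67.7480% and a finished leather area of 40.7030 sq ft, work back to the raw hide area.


Formula: raw = finished * 100 / yield
Substituting: raw = 40.7030 * 100 / 67.7480
Result: 60.0800 sq ft


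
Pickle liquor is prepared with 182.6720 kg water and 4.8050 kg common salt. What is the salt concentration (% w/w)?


Formula: Conc = salt / (water + salt) * 100
Substituting: Conc = 4.8050 / (182.6720 + 4.8050) * 100
Result: 2.5630 %


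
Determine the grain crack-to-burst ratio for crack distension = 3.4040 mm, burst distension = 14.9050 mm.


Formula: Ratio = crack / burst
Substituting: Ratio = 3.4040 / 14.9050
Result: 0.2284


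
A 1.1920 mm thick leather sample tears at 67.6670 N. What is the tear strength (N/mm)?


Formula: Tear strength = force / thickness
Substituting: Tear strength = 67.6670 / 1.1920
Result: 56.7676 N/mm


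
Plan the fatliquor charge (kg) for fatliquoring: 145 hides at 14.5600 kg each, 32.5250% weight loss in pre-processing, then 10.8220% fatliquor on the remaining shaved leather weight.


Total_raw = N * avg_wt = 145 * 14.5600 = 2111.2000 kg
Substrate = Total_raw * (1 - loss/100) = 2111.2000 * (1 - 32.5250/100) = 1424.5322 kg
Fat = Substrate * pct / 100 = 1424.5322 * 10.8220 / 100 = 154.1629 kg


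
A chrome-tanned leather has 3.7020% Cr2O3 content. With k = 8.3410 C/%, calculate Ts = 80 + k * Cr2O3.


Formula: Ts = 80 + k * Cr2O3
Substituting: Ts = 80 + 8.3410 * 3.7020
Result: 110.8784 C


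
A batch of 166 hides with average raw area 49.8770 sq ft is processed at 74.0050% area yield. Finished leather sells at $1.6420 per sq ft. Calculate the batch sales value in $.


Raw_total = N * avg_area = 166 * 49.8770 = 8279.5820 sq ft
Finished = Raw_total * yield / 100 = 8279.5820 * 74.0050 / 100 = 6127.3047 sq ft
Value = Finished * price = 6127.3047 * 1.6420 = 10061.0343 $


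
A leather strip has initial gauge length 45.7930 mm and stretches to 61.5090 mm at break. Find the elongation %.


Formula: Elongation = (Lf - L0) / L0 * 100
Substituting: Elongation = (61.5090 - 45.7930) / 45.7930 * 100
Result: 34.3197 %


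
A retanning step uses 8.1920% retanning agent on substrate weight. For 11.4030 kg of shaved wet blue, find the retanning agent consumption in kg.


Formula: Retan = substrate * pct / 100
Substituting: Retan = 11.4030 * 8.1920 / 100
Result: 0.9341 kg


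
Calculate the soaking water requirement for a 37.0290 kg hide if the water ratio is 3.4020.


Formula: Water = hide_weight * ratio
Substituting: Water = 37.0290 * 3.4020
Result: 125.9727 kg


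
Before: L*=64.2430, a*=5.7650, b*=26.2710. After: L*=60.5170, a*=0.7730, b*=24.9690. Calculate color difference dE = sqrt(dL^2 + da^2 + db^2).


dL = -3.7260, da = -4.9920, db = -1.3020
dE = sqrt((-3.7260)^2 + (-4.9920)^2 + (-1.3020)^2) = 6.3638


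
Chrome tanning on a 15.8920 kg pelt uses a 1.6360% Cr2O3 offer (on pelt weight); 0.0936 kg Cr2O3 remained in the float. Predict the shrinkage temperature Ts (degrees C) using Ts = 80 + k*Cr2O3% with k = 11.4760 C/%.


Offered = pelt * offer_pct / 100 = 15.8920 * 1.6360 / 100 = 0.2600 kg
Uptake = offered - residual = 0.2600 - 0.0936 = 0.1664 kg
Cr2O3% on pelt = uptake / pelt * 100 = 0.1664 / 15.8920 * 100 = 1.0470 %
Ts = 80 + k * Cr2O3% = 80 + 11.4760 * 1.0470 = 92.0157 C


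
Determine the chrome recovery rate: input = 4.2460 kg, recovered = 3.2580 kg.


Formula: Recovery = recovered / input * 100
Substituting: Recovery = 3.2580 / 4.2460 * 100
Result: 76.7310 %


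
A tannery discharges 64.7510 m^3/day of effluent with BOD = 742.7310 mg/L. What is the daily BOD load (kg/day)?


Formula: BOD_load = volume * conc / 1000
Substituting: BOD_load = 64.7510 * 742.7310 / 1000
Result: 48.0926 kg/day


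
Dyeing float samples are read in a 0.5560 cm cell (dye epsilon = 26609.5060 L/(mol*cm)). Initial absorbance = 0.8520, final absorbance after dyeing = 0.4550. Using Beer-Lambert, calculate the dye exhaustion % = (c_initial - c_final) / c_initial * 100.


c_initial = A_i / (epsilon * l) = 0.8520 / (26609.5060 * 0.5560) = 5.7587e-05 mol/L
c_final = A_f / (epsilon * l) = 0.4550 / (26609.5060 * 0.5560) = 3.0754e-05 mol/L
Exhaustion = (c_initial - c_final) / c_initial * 100 = (5.7587e-05 - 3.0754e-05) / 5.7587e-05 * 100 = 46.5962 %


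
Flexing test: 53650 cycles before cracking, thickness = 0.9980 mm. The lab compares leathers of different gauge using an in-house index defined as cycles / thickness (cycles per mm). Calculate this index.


Formula: Index = cycles / thickness
Substituting: Index = 53650 / 0.9980
Result: 53757.5150 cycles/mm


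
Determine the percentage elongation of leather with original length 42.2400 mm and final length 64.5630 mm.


Formula: Elongation = (Lf - L0) / L0 * 100
Substituting: Elongation = (64.5630 - 42.2400) / 42.2400 * 100
Result: 52.8480 %


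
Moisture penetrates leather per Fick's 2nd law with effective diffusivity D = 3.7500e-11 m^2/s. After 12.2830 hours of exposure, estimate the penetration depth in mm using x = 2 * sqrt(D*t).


t = 12.2830 hr * 3600 = 44218.8000 s
D * t = 3.7500e-11 * 44218.8000 = 1.6582e-06
x = 2 * sqrt(D*t) = 2 * sqrt(1.6582e-06) = 0.00257543 m = 2.5754 mm


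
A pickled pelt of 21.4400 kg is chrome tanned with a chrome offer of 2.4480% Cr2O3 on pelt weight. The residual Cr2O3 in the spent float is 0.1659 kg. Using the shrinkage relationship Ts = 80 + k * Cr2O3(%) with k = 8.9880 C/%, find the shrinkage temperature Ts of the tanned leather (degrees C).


Offered = pelt * offer_pct / 100 = 21.4400 * 2.4480 / 100 = 0.5249 kg
Uptake = offered - residual = 0.5249 - 0.1659 = 0.3590 kg
Cr2O3% on pelt = uptake / pelt * 100 = 0.3590 / 21.4400 * 100 = 1.6742 %
Ts = 80 + k * Cr2O3% = 80 + 8.9880 * 1.6742 = 95.0478 C


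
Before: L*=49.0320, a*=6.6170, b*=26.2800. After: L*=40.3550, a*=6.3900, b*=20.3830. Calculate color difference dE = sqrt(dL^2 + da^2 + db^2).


dL = -8.6770, da = -0.2270, db = -5.8970
dE = sqrt((-8.6770)^2 + (-0.2270)^2 + (-5.8970)^2) = 10.4936


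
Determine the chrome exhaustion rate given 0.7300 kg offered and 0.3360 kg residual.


Formula: Uptake = (offered - residual) / offered * 100
Substituting: Uptake = (0.7300 - 0.3360) / 0.7300 * 100
Result: 53.9726 %


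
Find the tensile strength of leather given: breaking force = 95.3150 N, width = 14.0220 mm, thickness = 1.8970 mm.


Formula: TS = force / (width * thickness)
Substituting: TS = 95.3150 / (14.0220 * 1.8970)
Result: 3.5833 N/mm^2


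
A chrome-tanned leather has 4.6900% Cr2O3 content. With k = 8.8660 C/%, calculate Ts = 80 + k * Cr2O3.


Formula: Ts = 80 + k * Cr2O3
Substituting: Ts = 80 + 8.8660 * 4.6900
Result: 121.5815 C


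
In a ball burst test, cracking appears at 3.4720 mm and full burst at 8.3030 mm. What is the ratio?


Formula: Ratio = crack / burst
Substituting: Ratio = 3.4720 / 8.3030
Result: 0.4182


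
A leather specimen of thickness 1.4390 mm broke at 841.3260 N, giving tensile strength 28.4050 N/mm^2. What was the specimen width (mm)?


Formula: w = F / (TS * t)
Substituting: w = 841.3260 / (28.4050 * 1.4390)
Result: 20.5830 mm


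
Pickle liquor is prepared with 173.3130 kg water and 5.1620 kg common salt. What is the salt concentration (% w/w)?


Formula: Conc = salt / (water + salt) * 100
Substituting: Conc = 5.1620 / (173.3130 + 5.1620) * 100
Result: 2.8923 %


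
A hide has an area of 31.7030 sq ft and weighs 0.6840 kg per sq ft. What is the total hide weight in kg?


Formula: Weight = area * weight_per_sqft
Substituting: Weight = 31.7030 * 0.6840
Result: 21.6849 kg


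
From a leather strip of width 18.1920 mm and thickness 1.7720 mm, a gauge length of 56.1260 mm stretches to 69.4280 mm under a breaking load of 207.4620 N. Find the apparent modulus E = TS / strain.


TS = F / (w * t) = 207.4620 / (18.1920 * 1.7720) = 6.4357 N/mm^2
strain = (Lf - L0) / L0 = (69.4280 - 56.1260) / 56.1260 = 0.2370
E = TS / strain = 6.4357 / 0.2370 = 27.1545 N/mm^2


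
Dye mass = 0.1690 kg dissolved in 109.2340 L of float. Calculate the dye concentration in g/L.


Formula: Conc = dye_mass(kg) / volume(L) * 1000
Substituting: Conc = 0.1690 / 109.2340 * 1000
Result: 1.5471 g/L


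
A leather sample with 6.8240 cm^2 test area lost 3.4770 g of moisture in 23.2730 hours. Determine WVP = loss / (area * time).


Formula: WVP = loss / (area * time)
Substituting: WVP = 3.4770 / (6.8240 * 23.2730)
Result: 0.0218934 g/(cm^2*hr)


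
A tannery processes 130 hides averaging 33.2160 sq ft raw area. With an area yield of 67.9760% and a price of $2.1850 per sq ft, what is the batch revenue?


Raw_total = N * avg_area = 130 * 33.2160 = 4318.0800 sq ft
Finished = Raw_total * yield / 100 = 4318.0800 * 67.9760 / 100 = 2935.2581 sq ft
Value = Finished * price = 2935.2581 * 2.1850 = 6413.5389 $


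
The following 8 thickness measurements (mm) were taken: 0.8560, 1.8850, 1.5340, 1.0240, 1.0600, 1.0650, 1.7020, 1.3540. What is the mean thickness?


Formula: Average = sum / n
Substituting: Average = 10.4800 / 8
Result: 1.3100 mm


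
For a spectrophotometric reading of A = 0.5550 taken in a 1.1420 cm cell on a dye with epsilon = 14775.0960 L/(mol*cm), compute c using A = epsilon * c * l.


Formula: c = A / (epsilon * l)
Substituting: c = 0.5550 / (14775.0960 * 1.1420)
Result: 3.2892e-05 mol/L


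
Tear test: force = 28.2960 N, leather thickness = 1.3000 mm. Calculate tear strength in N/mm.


Formula: Tear strength = force / thickness
Substituting: Tear strength = 28.2960 / 1.3000
Result: 21.7662 N/mm


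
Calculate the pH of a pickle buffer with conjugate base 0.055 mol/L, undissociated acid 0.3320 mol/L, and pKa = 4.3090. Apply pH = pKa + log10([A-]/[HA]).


ratio = [A-] / [HA] = 0.055 / 0.3320 = 0.1657
log10(ratio) = -0.7808
pH = pKa + log10(ratio) = 4.3090 - 0.7808 = 3.5282


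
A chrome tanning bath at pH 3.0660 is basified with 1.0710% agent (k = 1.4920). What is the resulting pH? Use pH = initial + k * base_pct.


Formula: pH_final = pH_initial + k * base_pct
Substituting: pH_final = 3.0660 + 1.4920 * 1.0710
Result: 4.6639


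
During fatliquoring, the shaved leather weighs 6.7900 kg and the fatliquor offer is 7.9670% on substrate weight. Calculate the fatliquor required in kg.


Formula: Fat = substrate * pct / 100
Substituting: Fat = 6.7900 * 7.9670 / 100
Result: 0.5410 kg


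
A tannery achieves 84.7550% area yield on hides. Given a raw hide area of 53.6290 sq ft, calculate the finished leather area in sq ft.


Formula: finished = raw * yield / 100
Substituting: finished = 53.6290 * 84.7550 / 100
Result: 45.4533 sq ft


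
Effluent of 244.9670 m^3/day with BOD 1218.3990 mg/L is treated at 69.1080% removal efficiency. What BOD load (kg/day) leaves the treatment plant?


Load_in = volume * conc / 1000 = 244.9670 * 1218.3990 / 1000 = 298.4675 kg/day
Removed = Load_in * eff / 100 = 298.4675 * 69.1080 / 100 = 206.2650 kg/day
Load_out = Load_in - Removed = 298.4675 - 206.2650 = 92.2026 kg/day


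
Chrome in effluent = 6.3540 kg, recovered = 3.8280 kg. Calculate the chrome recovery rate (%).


Formula: Recovery = recovered / input * 100
Substituting: Recovery = 3.8280 / 6.3540 * 100
Result: 60.2455 %


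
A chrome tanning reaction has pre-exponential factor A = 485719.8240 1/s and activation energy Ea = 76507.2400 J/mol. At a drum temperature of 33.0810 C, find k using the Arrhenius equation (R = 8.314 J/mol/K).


T_K = T_C + 273.15 = 33.0810 + 273.15 = 306.2310 K
exponent = -Ea / (R * T_K) = -76507.2400 / (8.314 * 306.2310) = -30.0499
k = A * exp(exponent) = 485719.8240 * exp(-30.0499) = 4.3238e-08 1/s


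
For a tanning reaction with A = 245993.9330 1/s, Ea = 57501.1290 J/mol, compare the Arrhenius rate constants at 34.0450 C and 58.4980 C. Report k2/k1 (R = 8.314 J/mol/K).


T1 = 34.0450 + 273.15 = 307.1950 K; T2 = 58.4980 + 273.15 = 331.6480 K
k1 = A * exp(-Ea/(R*T1)) = 245993.9330 * exp(-57501.1290/(8.314*307.1950)) = 4.1042e-05 1/s
k2 = A * exp(-Ea/(R*T2)) = 245993.9330 * exp(-57501.1290/(8.314*331.6480)) = 2.1585e-04 1/s
k2/k1 = 2.1585e-04 / 4.1042e-05 = 5.2593


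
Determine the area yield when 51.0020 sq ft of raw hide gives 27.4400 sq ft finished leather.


Formula: Yield = finished / raw * 100
Substituting: Yield = 27.4400 / 51.0020 * 100
Result: 53.8018 %


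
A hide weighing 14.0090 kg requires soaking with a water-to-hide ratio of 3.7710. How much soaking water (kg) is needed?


Formula: Water = hide_weight * ratio
Substituting: Water = 14.0090 * 3.7710
Result: 52.8279 kg


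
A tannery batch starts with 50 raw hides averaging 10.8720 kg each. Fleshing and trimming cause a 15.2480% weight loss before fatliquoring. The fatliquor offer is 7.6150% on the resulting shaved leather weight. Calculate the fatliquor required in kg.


Total_raw = N * avg_wt = 50 * 10.8720 = 543.6000 kg
Substrate = Total_raw * (1 - loss/100) = 543.6000 * (1 - 15.2480/100) = 460.7119 kg
Fat = Substrate * pct / 100 = 460.7119 * 7.6150 / 100 = 35.0832 kg


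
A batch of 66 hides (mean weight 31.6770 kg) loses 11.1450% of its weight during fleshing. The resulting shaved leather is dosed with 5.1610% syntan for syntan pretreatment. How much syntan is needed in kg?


Total_raw = N * avg_wt = 66 * 31.6770 = 2090.6820 kg
Substrate = Total_raw * (1 - loss/100) = 2090.6820 * (1 - 11.1450/100) = 1857.6755 kg
Syntan = Substrate * pct / 100 = 1857.6755 * 5.1610 / 100 = 95.8746 kg


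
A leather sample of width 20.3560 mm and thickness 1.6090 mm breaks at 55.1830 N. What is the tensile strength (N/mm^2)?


Formula: TS = force / (width * thickness)
Substituting: TS = 55.1830 / (20.3560 * 1.6090)
Result: 1.6848 N/mm^2


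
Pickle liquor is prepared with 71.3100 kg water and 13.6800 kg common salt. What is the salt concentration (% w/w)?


Formula: Conc = salt / (water + salt) * 100
Substituting: Conc = 13.6800 / (71.3100 + 13.6800) * 100
Result: 16.0960 %


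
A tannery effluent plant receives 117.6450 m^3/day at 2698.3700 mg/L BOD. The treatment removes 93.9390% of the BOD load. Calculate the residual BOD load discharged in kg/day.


Load_in = volume * conc / 1000 = 117.6450 * 2698.3700 / 1000 = 317.4497 kg/day
Removed = Load_in * eff / 100 = 317.4497 * 93.9390 / 100 = 298.2091 kg/day
Load_out = Load_in - Removed = 317.4497 - 298.2091 = 19.2406 kg/day


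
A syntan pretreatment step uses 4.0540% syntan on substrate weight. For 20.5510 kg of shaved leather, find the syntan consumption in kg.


Formula: Syntan = substrate * pct / 100
Substituting: Syntan = 20.5510 * 4.0540 / 100
Result: 0.8331 kg


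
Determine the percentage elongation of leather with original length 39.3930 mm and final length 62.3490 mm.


Formula: Elongation = (Lf - L0) / L0 * 100
Substituting: Elongation = (62.3490 - 39.3930) / 39.3930 * 100
Result: 58.2743 %


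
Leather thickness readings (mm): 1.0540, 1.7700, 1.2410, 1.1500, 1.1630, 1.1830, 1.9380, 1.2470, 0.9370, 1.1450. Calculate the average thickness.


Formula: Average = sum / n
Substituting: Average = 12.8280 / 10
Result: 1.2828 mm


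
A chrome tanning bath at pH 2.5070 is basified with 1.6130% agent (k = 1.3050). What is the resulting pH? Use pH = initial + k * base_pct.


Formula: pH_final = pH_initial + k * base_pct
Substituting: pH_final = 2.5070 + 1.3050 * 1.6130
Result: 4.6120


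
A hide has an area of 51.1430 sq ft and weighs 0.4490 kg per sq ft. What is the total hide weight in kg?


Formula: Weight = area * weight_per_sqft
Substituting: Weight = 51.1430 * 0.4490
Result: 22.9632 kg


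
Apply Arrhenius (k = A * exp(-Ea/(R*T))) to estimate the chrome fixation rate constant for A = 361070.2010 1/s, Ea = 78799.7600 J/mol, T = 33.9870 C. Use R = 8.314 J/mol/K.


T_K = T_C + 273.15 = 33.9870 + 273.15 = 307.1370 K
exponent = -Ea / (R * T_K) = -78799.7600 / (8.314 * 307.1370) = -30.8591
k = A * exp(exponent) = 361070.2010 * exp(-30.8591) = 1.4311e-08 1/s


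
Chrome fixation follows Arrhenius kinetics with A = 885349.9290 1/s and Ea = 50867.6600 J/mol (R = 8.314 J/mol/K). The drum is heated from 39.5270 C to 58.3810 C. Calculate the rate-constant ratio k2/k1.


T1 = 39.5270 + 273.15 = 312.6770 K; T2 = 58.3810 + 273.15 = 331.5310 K
k1 = A * exp(-Ea/(R*T1)) = 885349.9290 * exp(-50867.6600/(8.314*312.6770)) = 0.00281222 1/s
k2 = A * exp(-Ea/(R*T2)) = 885349.9290 * exp(-50867.6600/(8.314*331.5310)) = 0.00855715 1/s
k2/k1 = 0.00855715 / 0.00281222 = 3.0429


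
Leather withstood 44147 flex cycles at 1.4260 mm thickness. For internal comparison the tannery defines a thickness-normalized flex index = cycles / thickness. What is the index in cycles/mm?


Formula: Index = cycles / thickness
Substituting: Index = 44147 / 1.4260
Result: 30958.6255 cycles/mm


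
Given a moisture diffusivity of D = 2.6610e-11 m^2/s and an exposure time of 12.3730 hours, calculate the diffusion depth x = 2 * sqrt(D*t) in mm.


t = 12.3730 hr * 3600 = 44542.8000 s
D * t = 2.6610e-11 * 44542.8000 = 1.1853e-06
x = 2 * sqrt(D*t) = 2 * sqrt(1.1853e-06) = 0.00217741 m = 2.1774 mm


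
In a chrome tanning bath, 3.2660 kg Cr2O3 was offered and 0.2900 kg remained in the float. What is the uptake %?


Formula: Uptake = (offered - residual) / offered * 100
Substituting: Uptake = (3.2660 - 0.2900) / 3.2660 * 100
Result: 91.1206 %


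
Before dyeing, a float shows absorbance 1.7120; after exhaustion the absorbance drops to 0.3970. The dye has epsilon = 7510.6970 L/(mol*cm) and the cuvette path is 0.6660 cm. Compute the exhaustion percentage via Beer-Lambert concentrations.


c_initial = A_i / (epsilon * l) = 1.7120 / (7510.6970 * 0.6660) = 3.4225e-04 mol/L
c_final = A_f / (epsilon * l) = 0.3970 / (7510.6970 * 0.6660) = 7.9366e-05 mol/L
Exhaustion = (c_initial - c_final) / c_initial * 100 = (3.4225e-04 - 7.9366e-05) / 3.4225e-04 * 100 = 76.8107 %


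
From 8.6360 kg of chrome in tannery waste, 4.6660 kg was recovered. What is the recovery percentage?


Formula: Recovery = recovered / input * 100
Substituting: Recovery = 4.6660 / 8.6360 * 100
Result: 54.0296 %


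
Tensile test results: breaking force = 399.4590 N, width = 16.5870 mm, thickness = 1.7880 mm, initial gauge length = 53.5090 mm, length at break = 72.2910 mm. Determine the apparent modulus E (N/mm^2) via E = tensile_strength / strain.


TS = F / (w * t) = 399.4590 / (16.5870 * 1.7880) = 13.4690 N/mm^2
strain = (Lf - L0) / L0 = (72.2910 - 53.5090) / 53.5090 = 0.3510
E = TS / strain = 13.4690 / 0.3510 = 38.3727 N/mm^2


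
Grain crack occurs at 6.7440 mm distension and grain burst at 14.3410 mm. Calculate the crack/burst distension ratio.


Formula: Ratio = crack / burst
Substituting: Ratio = 6.7440 / 14.3410
Result: 0.4703


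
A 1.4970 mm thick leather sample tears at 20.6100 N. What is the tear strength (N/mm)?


Formula: Tear strength = force / thickness
Substituting: Tear strength = 20.6100 / 1.4970
Result: 13.7675 N/mm


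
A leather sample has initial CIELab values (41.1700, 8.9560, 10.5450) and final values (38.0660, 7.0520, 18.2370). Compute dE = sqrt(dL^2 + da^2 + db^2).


dL = -3.1040, da = -1.9040, db = 7.6920
dE = sqrt((-3.1040)^2 + (-1.9040)^2 + 7.6920^2) = 8.5104


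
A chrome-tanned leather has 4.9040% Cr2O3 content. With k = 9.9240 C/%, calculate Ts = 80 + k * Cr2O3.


Formula: Ts = 80 + k * Cr2O3
Substituting: Ts = 80 + 9.9240 * 4.9040
Result: 128.6673 C


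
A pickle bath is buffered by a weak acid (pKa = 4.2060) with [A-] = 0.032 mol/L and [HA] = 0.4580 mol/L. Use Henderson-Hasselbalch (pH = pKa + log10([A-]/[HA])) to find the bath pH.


ratio = [A-] / [HA] = 0.032 / 0.4580 = 0.069869
log10(ratio) = -1.1557
pH = pKa + log10(ratio) = 4.2060 - 1.1557 = 3.0503
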